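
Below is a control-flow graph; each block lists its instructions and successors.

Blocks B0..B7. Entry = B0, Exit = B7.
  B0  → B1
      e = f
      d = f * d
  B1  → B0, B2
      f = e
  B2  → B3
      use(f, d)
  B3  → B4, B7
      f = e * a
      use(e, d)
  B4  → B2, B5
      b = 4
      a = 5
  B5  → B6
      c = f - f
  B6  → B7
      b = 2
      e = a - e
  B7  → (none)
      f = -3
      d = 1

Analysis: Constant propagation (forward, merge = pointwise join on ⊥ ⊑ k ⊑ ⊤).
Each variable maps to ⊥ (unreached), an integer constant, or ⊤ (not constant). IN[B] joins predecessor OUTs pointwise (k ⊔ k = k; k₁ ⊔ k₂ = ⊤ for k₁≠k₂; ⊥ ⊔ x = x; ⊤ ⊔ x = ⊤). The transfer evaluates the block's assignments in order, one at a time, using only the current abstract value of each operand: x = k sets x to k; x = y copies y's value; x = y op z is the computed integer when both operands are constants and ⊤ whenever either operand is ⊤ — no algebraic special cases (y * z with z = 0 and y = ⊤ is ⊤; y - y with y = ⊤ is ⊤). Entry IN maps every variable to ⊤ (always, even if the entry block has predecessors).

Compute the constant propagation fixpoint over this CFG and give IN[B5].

Answer: {a: 5, b: 4, c: ⊤, d: ⊤, e: ⊤, f: ⊤}

Working:
Fixpoint table:
  B0:   IN=(all ⊤)   OUT=(all ⊤)
  B1:   IN=(all ⊤)   OUT=(all ⊤)
  B2:   IN=(all ⊤)   OUT=(all ⊤)
  B3:   IN=(all ⊤)   OUT=(all ⊤)
  B4:   IN=(all ⊤)   OUT={a:5, b:4; rest ⊤}
  B5:   IN={a:5, b:4; rest ⊤}   OUT={a:5, b:4; rest ⊤}
  B6:   IN={a:5, b:4; rest ⊤}   OUT={a:5, b:2; rest ⊤}
  B7:   IN=(all ⊤)   OUT={d:1, f:-3; rest ⊤}

Merge at B5: IN[B5] = OUT[B4] = {a: 5, b: 4, c: ⊤, d: ⊤, e: ⊤, f: ⊤}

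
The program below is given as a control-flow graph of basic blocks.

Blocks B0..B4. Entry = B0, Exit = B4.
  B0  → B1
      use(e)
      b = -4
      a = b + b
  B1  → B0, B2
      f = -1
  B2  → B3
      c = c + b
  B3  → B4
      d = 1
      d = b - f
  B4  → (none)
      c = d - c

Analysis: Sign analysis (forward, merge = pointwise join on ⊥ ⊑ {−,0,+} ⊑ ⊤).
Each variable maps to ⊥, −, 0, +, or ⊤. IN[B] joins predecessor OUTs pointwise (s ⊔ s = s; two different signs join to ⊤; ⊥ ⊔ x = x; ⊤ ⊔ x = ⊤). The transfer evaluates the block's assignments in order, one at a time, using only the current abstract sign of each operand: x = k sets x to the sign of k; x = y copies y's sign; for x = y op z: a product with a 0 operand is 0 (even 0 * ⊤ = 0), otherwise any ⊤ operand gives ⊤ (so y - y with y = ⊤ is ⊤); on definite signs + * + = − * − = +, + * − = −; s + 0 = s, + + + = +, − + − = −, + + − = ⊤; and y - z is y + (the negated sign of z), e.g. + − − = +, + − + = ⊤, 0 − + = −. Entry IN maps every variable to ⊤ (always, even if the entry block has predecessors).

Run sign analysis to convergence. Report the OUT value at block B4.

Answer: {a: -, b: -, c: ⊤, d: ⊤, e: ⊤, f: -}

Working:
Per-block solution:
  B0: | IN=(all ⊤) | OUT={a:-, b:-; rest ⊤}
  B1: | IN={a:-, b:-; rest ⊤} | OUT={a:-, b:-, f:-; rest ⊤}
  B2: | IN={a:-, b:-, f:-; rest ⊤} | OUT={a:-, b:-, f:-; rest ⊤}
  B3: | IN={a:-, b:-, f:-; rest ⊤} | OUT={a:-, b:-, f:-; rest ⊤}
  B4: | IN={a:-, b:-, f:-; rest ⊤} | OUT={a:-, b:-, f:-; rest ⊤}

Merge at B4: IN[B4] = OUT[B3] = {a: -, b: -, c: ⊤, d: ⊤, e: ⊤, f: -}
Applying B4's transfer function to that IN value gives OUT[B4] (row B4 above).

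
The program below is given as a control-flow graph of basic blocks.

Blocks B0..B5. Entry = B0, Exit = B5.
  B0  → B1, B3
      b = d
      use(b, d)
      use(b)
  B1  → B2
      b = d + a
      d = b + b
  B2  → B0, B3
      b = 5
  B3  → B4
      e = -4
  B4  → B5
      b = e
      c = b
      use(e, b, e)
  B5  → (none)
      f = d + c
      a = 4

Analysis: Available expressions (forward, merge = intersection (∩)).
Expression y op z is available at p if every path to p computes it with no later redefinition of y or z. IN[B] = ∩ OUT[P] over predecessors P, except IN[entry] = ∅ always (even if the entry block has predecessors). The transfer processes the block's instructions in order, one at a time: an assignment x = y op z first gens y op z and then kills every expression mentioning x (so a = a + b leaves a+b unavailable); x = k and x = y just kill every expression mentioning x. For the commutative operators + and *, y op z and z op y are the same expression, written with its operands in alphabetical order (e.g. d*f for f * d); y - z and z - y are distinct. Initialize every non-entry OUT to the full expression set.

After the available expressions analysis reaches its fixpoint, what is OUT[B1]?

Answer: {b+b}

Trace:
Converged values:
  B0:   IN={}   OUT={}
  B1:   IN={}   OUT={b+b}
  B2:   IN={b+b}   OUT={}
  B3:   IN={}   OUT={}
  B4:   IN={}   OUT={}
  B5:   IN={}   OUT={c+d}

Merge at B1: IN[B1] = OUT[B0] = {}
Applying B1's transfer function to that IN value gives OUT[B1] (row B1 above).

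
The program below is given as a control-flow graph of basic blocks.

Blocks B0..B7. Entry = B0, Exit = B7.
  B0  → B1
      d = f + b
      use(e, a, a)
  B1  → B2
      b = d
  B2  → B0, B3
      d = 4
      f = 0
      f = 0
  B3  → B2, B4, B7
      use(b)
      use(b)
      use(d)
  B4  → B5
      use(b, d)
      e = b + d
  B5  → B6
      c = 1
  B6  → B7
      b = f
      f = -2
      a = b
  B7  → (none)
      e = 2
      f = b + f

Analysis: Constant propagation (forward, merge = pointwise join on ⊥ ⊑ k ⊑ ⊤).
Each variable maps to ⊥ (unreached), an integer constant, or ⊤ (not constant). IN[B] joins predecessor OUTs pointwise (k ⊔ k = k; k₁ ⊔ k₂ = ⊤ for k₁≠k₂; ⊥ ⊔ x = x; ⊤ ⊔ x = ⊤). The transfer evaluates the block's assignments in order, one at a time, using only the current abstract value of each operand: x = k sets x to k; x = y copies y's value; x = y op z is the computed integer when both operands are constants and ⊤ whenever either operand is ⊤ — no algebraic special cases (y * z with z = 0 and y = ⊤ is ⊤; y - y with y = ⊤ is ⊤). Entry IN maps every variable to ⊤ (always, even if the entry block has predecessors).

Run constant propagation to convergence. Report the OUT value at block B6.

Fixpoint table:
  B0: | IN=(all ⊤) | OUT=(all ⊤)
  B1: | IN=(all ⊤) | OUT=(all ⊤)
  B2: | IN=(all ⊤) | OUT={d:4, f:0; rest ⊤}
  B3: | IN={d:4, f:0; rest ⊤} | OUT={d:4, f:0; rest ⊤}
  B4: | IN={d:4, f:0; rest ⊤} | OUT={d:4, f:0; rest ⊤}
  B5: | IN={d:4, f:0; rest ⊤} | OUT={c:1, d:4, f:0; rest ⊤}
  B6: | IN={c:1, d:4, f:0; rest ⊤} | OUT={a:0, b:0, c:1, d:4, f:-2; rest ⊤}
  B7: | IN={d:4; rest ⊤} | OUT={d:4, e:2; rest ⊤}

Merge at B6: IN[B6] = OUT[B5] = {a: ⊤, b: ⊤, c: 1, d: 4, e: ⊤, f: 0}
Applying B6's transfer function to that IN value gives OUT[B6] (row B6 above).

Answer: {a: 0, b: 0, c: 1, d: 4, e: ⊤, f: -2}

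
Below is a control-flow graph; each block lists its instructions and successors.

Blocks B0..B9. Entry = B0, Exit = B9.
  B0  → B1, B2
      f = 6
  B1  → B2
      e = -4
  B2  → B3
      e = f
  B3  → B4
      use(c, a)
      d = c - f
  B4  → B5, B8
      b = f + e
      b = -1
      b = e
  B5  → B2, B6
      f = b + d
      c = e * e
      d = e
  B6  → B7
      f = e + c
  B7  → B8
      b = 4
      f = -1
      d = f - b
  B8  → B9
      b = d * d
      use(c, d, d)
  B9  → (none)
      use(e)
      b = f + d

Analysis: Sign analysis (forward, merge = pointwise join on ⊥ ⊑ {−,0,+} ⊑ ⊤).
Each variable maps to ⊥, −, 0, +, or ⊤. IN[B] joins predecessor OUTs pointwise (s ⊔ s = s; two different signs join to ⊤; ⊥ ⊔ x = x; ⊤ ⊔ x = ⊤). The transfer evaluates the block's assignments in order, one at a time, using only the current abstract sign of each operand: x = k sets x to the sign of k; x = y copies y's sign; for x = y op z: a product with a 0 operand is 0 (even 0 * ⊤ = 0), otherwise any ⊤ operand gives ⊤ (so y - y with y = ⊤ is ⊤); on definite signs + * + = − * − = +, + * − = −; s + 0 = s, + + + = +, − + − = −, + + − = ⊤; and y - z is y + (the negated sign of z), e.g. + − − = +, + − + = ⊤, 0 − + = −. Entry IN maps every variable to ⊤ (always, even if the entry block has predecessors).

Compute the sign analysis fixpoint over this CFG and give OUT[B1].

Converged values:
  B0:  IN=(all ⊤)  OUT={f:+; rest ⊤}
  B1:  IN={f:+; rest ⊤}  OUT={e:-, f:+; rest ⊤}
  B2:  IN=(all ⊤)  OUT=(all ⊤)
  B3:  IN=(all ⊤)  OUT=(all ⊤)
  B4:  IN=(all ⊤)  OUT=(all ⊤)
  B5:  IN=(all ⊤)  OUT=(all ⊤)
  B6:  IN=(all ⊤)  OUT=(all ⊤)
  B7:  IN=(all ⊤)  OUT={b:+, d:-, f:-; rest ⊤}
  B8:  IN=(all ⊤)  OUT=(all ⊤)
  B9:  IN=(all ⊤)  OUT=(all ⊤)

Merge at B1: IN[B1] = OUT[B0] = {a: ⊤, b: ⊤, c: ⊤, d: ⊤, e: ⊤, f: +}
Applying B1's transfer function to that IN value gives OUT[B1] (row B1 above).

Answer: {a: ⊤, b: ⊤, c: ⊤, d: ⊤, e: -, f: +}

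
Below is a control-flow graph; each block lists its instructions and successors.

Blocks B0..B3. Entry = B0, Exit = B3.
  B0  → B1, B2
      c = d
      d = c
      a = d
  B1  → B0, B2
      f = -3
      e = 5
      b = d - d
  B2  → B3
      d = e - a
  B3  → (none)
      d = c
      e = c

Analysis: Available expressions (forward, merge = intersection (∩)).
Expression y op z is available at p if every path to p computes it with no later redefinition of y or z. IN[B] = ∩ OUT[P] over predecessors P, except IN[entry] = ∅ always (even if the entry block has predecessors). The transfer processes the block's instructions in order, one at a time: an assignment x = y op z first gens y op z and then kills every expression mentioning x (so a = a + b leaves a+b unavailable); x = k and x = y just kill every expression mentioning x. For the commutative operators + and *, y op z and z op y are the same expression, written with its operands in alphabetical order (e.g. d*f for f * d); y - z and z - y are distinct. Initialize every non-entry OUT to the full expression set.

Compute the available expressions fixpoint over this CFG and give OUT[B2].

Converged values:
  B0:   IN={}   OUT={}
  B1:   IN={}   OUT={d-d}
  B2:   IN={}   OUT={e-a}
  B3:   IN={e-a}   OUT={}

Merge at B2: IN[B2] = OUT[B0] ∩ OUT[B1] = {}
Applying B2's transfer function to that IN value gives OUT[B2] (row B2 above).

Answer: {e-a}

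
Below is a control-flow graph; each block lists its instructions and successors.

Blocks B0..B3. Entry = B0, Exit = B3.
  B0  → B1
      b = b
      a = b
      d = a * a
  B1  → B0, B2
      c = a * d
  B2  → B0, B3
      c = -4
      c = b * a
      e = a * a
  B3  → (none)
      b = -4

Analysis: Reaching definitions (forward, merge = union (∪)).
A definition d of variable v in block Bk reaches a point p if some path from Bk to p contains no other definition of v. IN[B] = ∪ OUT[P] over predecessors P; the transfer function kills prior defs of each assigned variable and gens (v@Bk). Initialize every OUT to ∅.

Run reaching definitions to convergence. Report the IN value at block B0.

Per-block solution:
  B0: | IN={a@B0, b@B0, c@B1, c@B2, d@B0, e@B2} | OUT={a@B0, b@B0, c@B1, c@B2, d@B0, e@B2}
  B1: | IN={a@B0, b@B0, c@B1, c@B2, d@B0, e@B2} | OUT={a@B0, b@B0, c@B1, d@B0, e@B2}
  B2: | IN={a@B0, b@B0, c@B1, d@B0, e@B2} | OUT={a@B0, b@B0, c@B2, d@B0, e@B2}
  B3: | IN={a@B0, b@B0, c@B2, d@B0, e@B2} | OUT={a@B0, b@B3, c@B2, d@B0, e@B2}

Merge at B0 (entry node, so the boundary value {} is joined with the incoming edge(s)): IN[B0] = {} ⊔ OUT[B1] ⊔ OUT[B2] = {a@B0, b@B0, c@B1, c@B2, d@B0, e@B2}

Answer: {a@B0, b@B0, c@B1, c@B2, d@B0, e@B2}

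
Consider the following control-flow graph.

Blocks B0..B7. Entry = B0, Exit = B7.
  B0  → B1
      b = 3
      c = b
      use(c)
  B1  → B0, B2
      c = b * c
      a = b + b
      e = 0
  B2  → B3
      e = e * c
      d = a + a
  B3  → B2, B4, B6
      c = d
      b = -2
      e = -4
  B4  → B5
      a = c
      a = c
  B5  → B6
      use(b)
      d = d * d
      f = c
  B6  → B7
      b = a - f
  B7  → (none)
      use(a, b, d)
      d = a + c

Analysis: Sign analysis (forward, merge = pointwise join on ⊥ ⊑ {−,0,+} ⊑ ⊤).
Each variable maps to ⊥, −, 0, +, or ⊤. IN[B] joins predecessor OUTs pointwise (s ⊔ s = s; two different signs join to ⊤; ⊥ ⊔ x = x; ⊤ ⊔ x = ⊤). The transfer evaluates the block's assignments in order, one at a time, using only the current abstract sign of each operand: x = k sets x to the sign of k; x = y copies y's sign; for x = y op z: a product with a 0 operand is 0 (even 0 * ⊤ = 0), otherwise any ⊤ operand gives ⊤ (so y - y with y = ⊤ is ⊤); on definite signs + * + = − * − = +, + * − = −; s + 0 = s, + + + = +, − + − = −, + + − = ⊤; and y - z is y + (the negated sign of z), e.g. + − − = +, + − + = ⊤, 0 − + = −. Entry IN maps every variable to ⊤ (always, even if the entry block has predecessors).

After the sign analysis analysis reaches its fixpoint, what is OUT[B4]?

Answer: {a: +, b: -, c: +, d: +, e: -, f: ⊤}

Trace:
Converged values:
  B0:   IN=(all ⊤)   OUT={b:+, c:+; rest ⊤}
  B1:   IN={b:+, c:+; rest ⊤}   OUT={a:+, b:+, c:+, e:0; rest ⊤}
  B2:   IN={a:+, c:+; rest ⊤}   OUT={a:+, c:+, d:+; rest ⊤}
  B3:   IN={a:+, c:+, d:+; rest ⊤}   OUT={a:+, b:-, c:+, d:+, e:-; rest ⊤}
  B4:   IN={a:+, b:-, c:+, d:+, e:-; rest ⊤}   OUT={a:+, b:-, c:+, d:+, e:-; rest ⊤}
  B5:   IN={a:+, b:-, c:+, d:+, e:-; rest ⊤}   OUT={a:+, b:-, c:+, d:+, e:-, f:+; rest ⊤}
  B6:   IN={a:+, b:-, c:+, d:+, e:-; rest ⊤}   OUT={a:+, c:+, d:+, e:-; rest ⊤}
  B7:   IN={a:+, c:+, d:+, e:-; rest ⊤}   OUT={a:+, c:+, d:+, e:-; rest ⊤}

Merge at B4: IN[B4] = OUT[B3] = {a: +, b: -, c: +, d: +, e: -, f: ⊤}
Applying B4's transfer function to that IN value gives OUT[B4] (row B4 above).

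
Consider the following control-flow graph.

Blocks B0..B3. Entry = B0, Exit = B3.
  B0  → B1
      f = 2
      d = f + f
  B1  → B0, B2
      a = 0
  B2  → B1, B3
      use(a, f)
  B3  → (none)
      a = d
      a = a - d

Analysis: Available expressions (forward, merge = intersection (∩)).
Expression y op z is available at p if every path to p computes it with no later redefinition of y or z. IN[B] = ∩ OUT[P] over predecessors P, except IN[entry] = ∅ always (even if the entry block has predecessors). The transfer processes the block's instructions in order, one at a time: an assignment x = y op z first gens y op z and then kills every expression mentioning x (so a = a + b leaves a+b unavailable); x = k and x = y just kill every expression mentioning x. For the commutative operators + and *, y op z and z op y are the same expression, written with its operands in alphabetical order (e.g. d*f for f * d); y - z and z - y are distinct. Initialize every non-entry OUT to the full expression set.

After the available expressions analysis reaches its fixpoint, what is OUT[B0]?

Converged values:
  B0:   IN={}   OUT={f+f}
  B1:   IN={f+f}   OUT={f+f}
  B2:   IN={f+f}   OUT={f+f}
  B3:   IN={f+f}   OUT={f+f}

Merge at B0 (entry node, so the boundary value {} is joined with the incoming edge(s)): IN[B0] = {} ∩ OUT[B1] = {}
Applying B0's transfer function to that IN value gives OUT[B0] (row B0 above).

Answer: {f+f}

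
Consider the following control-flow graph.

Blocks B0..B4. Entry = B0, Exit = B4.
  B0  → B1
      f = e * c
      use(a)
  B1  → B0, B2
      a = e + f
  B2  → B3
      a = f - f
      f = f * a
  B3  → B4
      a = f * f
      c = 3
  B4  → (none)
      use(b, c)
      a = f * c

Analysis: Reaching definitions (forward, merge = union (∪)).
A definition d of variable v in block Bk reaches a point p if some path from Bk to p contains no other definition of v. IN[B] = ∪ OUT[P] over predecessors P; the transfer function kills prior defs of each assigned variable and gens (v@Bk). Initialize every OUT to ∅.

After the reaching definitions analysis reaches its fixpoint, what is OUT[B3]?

Per-block solution:
  B0:   IN={a@B1, f@B0}   OUT={a@B1, f@B0}
  B1:   IN={a@B1, f@B0}   OUT={a@B1, f@B0}
  B2:   IN={a@B1, f@B0}   OUT={a@B2, f@B2}
  B3:   IN={a@B2, f@B2}   OUT={a@B3, c@B3, f@B2}
  B4:   IN={a@B3, c@B3, f@B2}   OUT={a@B4, c@B3, f@B2}

Merge at B3: IN[B3] = OUT[B2] = {a@B2, f@B2}
Applying B3's transfer function to that IN value gives OUT[B3] (row B3 above).

Answer: {a@B3, c@B3, f@B2}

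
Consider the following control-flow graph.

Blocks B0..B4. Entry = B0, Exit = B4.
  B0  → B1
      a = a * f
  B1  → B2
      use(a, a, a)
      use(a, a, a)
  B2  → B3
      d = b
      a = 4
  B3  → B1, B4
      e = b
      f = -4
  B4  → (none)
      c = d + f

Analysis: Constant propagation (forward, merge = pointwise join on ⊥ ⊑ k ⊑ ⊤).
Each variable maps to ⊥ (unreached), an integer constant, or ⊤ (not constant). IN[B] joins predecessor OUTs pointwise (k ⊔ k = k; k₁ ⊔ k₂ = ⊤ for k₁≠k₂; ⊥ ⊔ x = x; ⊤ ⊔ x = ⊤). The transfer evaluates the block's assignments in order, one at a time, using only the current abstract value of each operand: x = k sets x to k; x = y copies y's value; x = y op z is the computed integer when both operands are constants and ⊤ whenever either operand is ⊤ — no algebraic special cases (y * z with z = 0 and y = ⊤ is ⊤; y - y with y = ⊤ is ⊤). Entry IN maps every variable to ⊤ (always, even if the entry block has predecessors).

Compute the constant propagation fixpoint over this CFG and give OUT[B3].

Fixpoint table:
  B0:  IN=(all ⊤)  OUT=(all ⊤)
  B1:  IN=(all ⊤)  OUT=(all ⊤)
  B2:  IN=(all ⊤)  OUT={a:4; rest ⊤}
  B3:  IN={a:4; rest ⊤}  OUT={a:4, f:-4; rest ⊤}
  B4:  IN={a:4, f:-4; rest ⊤}  OUT={a:4, f:-4; rest ⊤}

Merge at B3: IN[B3] = OUT[B2] = {a: 4, b: ⊤, c: ⊤, d: ⊤, e: ⊤, f: ⊤}
Applying B3's transfer function to that IN value gives OUT[B3] (row B3 above).

Answer: {a: 4, b: ⊤, c: ⊤, d: ⊤, e: ⊤, f: -4}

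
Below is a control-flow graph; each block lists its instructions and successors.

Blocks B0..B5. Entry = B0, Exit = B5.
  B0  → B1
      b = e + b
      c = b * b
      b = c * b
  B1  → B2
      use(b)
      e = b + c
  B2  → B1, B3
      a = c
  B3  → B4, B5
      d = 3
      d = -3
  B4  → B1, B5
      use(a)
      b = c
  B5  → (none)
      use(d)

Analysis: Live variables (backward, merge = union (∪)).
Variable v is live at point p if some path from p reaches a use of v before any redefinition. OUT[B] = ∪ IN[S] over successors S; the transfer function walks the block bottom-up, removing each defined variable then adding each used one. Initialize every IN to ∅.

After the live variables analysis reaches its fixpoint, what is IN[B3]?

Per-block solution:
  B0:  IN={b, e}  OUT={b, c}
  B1:  IN={b, c}  OUT={b, c}
  B2:  IN={b, c}  OUT={a, b, c}
  B3:  IN={a, c}  OUT={a, c, d}
  B4:  IN={a, c, d}  OUT={b, c, d}
  B5:  IN={d}  OUT={}

Merge at B3: OUT[B3] = IN[B4] ⊔ IN[B5] = {a, c, d}
Applying B3's transfer function to that OUT value gives IN[B3] (row B3 above).

Answer: {a, c}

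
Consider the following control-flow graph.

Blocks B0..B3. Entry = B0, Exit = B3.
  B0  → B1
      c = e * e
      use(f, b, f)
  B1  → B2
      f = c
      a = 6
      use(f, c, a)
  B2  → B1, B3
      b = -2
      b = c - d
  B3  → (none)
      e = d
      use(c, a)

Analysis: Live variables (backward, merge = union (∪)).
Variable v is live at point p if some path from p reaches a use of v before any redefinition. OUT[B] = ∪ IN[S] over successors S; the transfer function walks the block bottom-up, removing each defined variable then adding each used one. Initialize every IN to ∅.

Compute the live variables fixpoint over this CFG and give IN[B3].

Per-block solution:
  B0:   IN={b, d, e, f}   OUT={c, d}
  B1:   IN={c, d}   OUT={a, c, d}
  B2:   IN={a, c, d}   OUT={a, c, d}
  B3:   IN={a, c, d}   OUT={}

B3 is the boundary node: OUT[B3] = {}
Applying B3's transfer function to that OUT value gives IN[B3] (row B3 above).

Answer: {a, c, d}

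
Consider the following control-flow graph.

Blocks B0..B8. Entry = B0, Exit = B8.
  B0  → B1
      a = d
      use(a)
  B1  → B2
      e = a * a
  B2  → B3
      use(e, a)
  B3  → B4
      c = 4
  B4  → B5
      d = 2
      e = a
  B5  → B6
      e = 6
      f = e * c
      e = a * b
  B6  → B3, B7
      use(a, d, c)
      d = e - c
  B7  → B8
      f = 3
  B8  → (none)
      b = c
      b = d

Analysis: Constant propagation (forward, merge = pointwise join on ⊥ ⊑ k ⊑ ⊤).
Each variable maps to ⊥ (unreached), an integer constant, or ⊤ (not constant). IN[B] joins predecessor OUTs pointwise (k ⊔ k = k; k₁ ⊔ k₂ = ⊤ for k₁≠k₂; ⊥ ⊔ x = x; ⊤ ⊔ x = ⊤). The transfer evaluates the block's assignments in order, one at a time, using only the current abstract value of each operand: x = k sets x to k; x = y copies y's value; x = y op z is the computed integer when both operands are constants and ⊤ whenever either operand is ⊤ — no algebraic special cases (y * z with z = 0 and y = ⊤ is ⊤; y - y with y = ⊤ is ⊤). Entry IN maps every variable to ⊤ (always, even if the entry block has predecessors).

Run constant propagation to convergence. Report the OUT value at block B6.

Answer: {a: ⊤, b: ⊤, c: 4, d: ⊤, e: ⊤, f: 24}

Trace:
Fixpoint table:
  B0: | IN=(all ⊤) | OUT=(all ⊤)
  B1: | IN=(all ⊤) | OUT=(all ⊤)
  B2: | IN=(all ⊤) | OUT=(all ⊤)
  B3: | IN=(all ⊤) | OUT={c:4; rest ⊤}
  B4: | IN={c:4; rest ⊤} | OUT={c:4, d:2; rest ⊤}
  B5: | IN={c:4, d:2; rest ⊤} | OUT={c:4, d:2, f:24; rest ⊤}
  B6: | IN={c:4, d:2, f:24; rest ⊤} | OUT={c:4, f:24; rest ⊤}
  B7: | IN={c:4, f:24; rest ⊤} | OUT={c:4, f:3; rest ⊤}
  B8: | IN={c:4, f:3; rest ⊤} | OUT={c:4, f:3; rest ⊤}

Merge at B6: IN[B6] = OUT[B5] = {a: ⊤, b: ⊤, c: 4, d: 2, e: ⊤, f: 24}
Applying B6's transfer function to that IN value gives OUT[B6] (row B6 above).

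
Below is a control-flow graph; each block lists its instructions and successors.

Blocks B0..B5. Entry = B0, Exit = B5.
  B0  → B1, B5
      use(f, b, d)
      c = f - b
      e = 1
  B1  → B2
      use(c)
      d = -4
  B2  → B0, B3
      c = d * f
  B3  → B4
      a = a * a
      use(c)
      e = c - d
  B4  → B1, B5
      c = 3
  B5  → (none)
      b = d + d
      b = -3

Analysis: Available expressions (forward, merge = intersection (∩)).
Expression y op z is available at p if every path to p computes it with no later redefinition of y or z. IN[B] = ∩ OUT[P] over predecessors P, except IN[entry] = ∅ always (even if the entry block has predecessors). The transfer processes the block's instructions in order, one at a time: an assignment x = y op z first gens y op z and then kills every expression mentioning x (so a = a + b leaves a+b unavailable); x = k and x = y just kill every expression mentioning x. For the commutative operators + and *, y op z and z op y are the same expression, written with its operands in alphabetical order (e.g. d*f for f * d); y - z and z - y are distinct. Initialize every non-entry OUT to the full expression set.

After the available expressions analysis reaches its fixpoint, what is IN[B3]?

Per-block solution:
  B0:  IN={}  OUT={f-b}
  B1:  IN={f-b}  OUT={f-b}
  B2:  IN={f-b}  OUT={d*f, f-b}
  B3:  IN={d*f, f-b}  OUT={c-d, d*f, f-b}
  B4:  IN={c-d, d*f, f-b}  OUT={d*f, f-b}
  B5:  IN={f-b}  OUT={d+d}

Merge at B3: IN[B3] = OUT[B2] = {d*f, f-b}

Answer: {d*f, f-b}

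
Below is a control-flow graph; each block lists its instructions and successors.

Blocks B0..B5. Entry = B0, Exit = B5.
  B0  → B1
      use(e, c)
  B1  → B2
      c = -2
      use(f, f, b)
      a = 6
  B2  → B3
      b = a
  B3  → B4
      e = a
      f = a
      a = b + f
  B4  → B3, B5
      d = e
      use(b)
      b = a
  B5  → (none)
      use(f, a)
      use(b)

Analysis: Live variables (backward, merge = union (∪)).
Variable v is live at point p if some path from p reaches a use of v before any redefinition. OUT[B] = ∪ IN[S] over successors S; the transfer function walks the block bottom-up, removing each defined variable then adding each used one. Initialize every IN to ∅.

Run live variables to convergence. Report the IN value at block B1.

Answer: {b, f}

Derivation:
Fixpoint table:
  B0: | IN={b, c, e, f} | OUT={b, f}
  B1: | IN={b, f} | OUT={a}
  B2: | IN={a} | OUT={a, b}
  B3: | IN={a, b} | OUT={a, b, e, f}
  B4: | IN={a, b, e, f} | OUT={a, b, f}
  B5: | IN={a, b, f} | OUT={}

Merge at B1: OUT[B1] = IN[B2] = {a}
Applying B1's transfer function to that OUT value gives IN[B1] (row B1 above).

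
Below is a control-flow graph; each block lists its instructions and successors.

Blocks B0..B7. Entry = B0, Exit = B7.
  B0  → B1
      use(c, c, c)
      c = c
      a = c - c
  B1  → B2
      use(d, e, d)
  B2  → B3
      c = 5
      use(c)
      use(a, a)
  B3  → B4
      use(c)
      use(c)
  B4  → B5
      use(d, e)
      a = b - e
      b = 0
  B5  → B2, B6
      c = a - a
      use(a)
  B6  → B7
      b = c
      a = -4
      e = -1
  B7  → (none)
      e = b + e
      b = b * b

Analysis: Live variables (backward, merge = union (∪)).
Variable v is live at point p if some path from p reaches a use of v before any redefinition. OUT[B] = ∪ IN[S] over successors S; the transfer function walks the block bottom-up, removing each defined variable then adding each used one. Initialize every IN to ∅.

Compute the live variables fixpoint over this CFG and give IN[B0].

Per-block solution:
  B0: | IN={b, c, d, e} | OUT={a, b, d, e}
  B1: | IN={a, b, d, e} | OUT={a, b, d, e}
  B2: | IN={a, b, d, e} | OUT={b, c, d, e}
  B3: | IN={b, c, d, e} | OUT={b, d, e}
  B4: | IN={b, d, e} | OUT={a, b, d, e}
  B5: | IN={a, b, d, e} | OUT={a, b, c, d, e}
  B6: | IN={c} | OUT={b, e}
  B7: | IN={b, e} | OUT={}

Merge at B0: OUT[B0] = IN[B1] = {a, b, d, e}
Applying B0's transfer function to that OUT value gives IN[B0] (row B0 above).

Answer: {b, c, d, e}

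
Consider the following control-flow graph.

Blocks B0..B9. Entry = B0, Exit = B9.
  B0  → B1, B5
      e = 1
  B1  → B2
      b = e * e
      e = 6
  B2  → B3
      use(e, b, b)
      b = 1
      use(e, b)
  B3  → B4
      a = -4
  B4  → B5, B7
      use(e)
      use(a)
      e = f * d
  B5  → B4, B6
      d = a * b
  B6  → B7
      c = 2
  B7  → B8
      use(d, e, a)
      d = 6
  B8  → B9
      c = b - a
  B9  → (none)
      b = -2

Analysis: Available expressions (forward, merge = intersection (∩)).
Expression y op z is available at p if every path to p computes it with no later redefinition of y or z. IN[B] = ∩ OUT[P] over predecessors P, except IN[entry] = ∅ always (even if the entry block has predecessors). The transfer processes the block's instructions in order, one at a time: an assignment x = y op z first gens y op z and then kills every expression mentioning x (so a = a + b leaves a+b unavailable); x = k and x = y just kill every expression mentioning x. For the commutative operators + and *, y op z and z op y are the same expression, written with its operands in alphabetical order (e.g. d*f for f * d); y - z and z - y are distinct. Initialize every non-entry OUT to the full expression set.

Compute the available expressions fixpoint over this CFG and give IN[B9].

Answer: {b-a}

Derivation:
Per-block solution:
  B0:  IN={}  OUT={}
  B1:  IN={}  OUT={}
  B2:  IN={}  OUT={}
  B3:  IN={}  OUT={}
  B4:  IN={}  OUT={d*f}
  B5:  IN={}  OUT={a*b}
  B6:  IN={a*b}  OUT={a*b}
  B7:  IN={}  OUT={}
  B8:  IN={}  OUT={b-a}
  B9:  IN={b-a}  OUT={}

Merge at B9: IN[B9] = OUT[B8] = {b-a}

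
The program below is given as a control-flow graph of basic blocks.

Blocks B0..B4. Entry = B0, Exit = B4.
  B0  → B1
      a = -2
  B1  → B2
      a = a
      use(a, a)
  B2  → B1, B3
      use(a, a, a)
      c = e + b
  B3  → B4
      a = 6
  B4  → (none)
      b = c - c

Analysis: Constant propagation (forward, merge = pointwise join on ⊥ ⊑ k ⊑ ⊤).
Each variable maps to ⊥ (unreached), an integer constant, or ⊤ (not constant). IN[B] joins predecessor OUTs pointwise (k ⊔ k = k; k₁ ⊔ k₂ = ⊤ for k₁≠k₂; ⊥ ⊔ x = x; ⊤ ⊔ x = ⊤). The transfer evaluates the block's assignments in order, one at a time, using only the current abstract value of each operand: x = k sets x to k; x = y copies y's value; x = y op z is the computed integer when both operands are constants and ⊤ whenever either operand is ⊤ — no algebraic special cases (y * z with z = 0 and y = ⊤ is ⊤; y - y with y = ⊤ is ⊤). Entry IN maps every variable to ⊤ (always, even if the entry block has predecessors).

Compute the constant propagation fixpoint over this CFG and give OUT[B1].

Converged values:
  B0: | IN=(all ⊤) | OUT={a:-2; rest ⊤}
  B1: | IN={a:-2; rest ⊤} | OUT={a:-2; rest ⊤}
  B2: | IN={a:-2; rest ⊤} | OUT={a:-2; rest ⊤}
  B3: | IN={a:-2; rest ⊤} | OUT={a:6; rest ⊤}
  B4: | IN={a:6; rest ⊤} | OUT={a:6; rest ⊤}

Merge at B1: IN[B1] = OUT[B0] ⊔ OUT[B2] = {a: -2, b: ⊤, c: ⊤, d: ⊤, e: ⊤, f: ⊤}
Applying B1's transfer function to that IN value gives OUT[B1] (row B1 above).

Answer: {a: -2, b: ⊤, c: ⊤, d: ⊤, e: ⊤, f: ⊤}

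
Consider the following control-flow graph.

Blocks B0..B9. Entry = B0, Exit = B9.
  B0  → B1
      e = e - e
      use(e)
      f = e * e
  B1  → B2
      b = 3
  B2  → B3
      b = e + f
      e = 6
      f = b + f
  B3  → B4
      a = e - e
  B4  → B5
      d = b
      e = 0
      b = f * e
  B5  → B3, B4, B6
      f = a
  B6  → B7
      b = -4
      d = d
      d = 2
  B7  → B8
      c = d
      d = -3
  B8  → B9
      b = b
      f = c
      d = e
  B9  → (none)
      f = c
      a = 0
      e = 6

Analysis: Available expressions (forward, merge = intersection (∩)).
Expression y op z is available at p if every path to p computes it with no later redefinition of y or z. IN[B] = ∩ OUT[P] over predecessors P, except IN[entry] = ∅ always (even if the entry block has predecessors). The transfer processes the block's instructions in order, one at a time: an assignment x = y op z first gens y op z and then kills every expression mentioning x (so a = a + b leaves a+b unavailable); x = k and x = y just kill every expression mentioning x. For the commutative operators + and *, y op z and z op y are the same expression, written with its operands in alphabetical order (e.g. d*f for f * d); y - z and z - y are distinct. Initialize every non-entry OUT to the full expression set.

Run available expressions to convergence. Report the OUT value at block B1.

Answer: {e*e}

Trace:
Converged values:
  B0:  IN={}  OUT={e*e}
  B1:  IN={e*e}  OUT={e*e}
  B2:  IN={e*e}  OUT={}
  B3:  IN={}  OUT={e-e}
  B4:  IN={}  OUT={e*f}
  B5:  IN={e*f}  OUT={}
  B6:  IN={}  OUT={}
  B7:  IN={}  OUT={}
  B8:  IN={}  OUT={}
  B9:  IN={}  OUT={}

Merge at B1: IN[B1] = OUT[B0] = {e*e}
Applying B1's transfer function to that IN value gives OUT[B1] (row B1 above).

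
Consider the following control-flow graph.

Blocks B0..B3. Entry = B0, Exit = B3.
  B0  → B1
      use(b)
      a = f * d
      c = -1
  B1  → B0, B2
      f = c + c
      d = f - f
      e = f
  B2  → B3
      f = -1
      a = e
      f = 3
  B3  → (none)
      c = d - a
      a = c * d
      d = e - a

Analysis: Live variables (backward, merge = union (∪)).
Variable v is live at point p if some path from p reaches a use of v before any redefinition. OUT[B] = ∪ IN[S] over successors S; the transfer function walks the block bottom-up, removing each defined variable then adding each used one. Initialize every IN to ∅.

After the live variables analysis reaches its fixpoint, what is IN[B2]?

Answer: {d, e}

Working:
Per-block solution:
  B0: | IN={b, d, f} | OUT={b, c}
  B1: | IN={b, c} | OUT={b, d, e, f}
  B2: | IN={d, e} | OUT={a, d, e}
  B3: | IN={a, d, e} | OUT={}

Merge at B2: OUT[B2] = IN[B3] = {a, d, e}
Applying B2's transfer function to that OUT value gives IN[B2] (row B2 above).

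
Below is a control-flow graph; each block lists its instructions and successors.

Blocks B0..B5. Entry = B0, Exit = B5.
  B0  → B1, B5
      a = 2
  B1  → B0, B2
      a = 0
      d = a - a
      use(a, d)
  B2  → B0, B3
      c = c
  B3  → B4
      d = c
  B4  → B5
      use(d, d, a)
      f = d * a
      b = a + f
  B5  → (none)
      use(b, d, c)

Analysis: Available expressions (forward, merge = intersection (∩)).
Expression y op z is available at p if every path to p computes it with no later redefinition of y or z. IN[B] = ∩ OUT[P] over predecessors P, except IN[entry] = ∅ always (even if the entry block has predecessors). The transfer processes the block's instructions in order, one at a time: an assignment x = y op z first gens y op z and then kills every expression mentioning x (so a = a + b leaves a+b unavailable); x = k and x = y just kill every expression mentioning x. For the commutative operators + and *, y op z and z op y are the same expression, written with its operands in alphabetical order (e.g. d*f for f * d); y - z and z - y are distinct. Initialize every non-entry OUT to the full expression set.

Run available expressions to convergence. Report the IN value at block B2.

Per-block solution:
  B0:  IN={}  OUT={}
  B1:  IN={}  OUT={a-a}
  B2:  IN={a-a}  OUT={a-a}
  B3:  IN={a-a}  OUT={a-a}
  B4:  IN={a-a}  OUT={a*d, a+f, a-a}
  B5:  IN={}  OUT={}

Merge at B2: IN[B2] = OUT[B1] = {a-a}

Answer: {a-a}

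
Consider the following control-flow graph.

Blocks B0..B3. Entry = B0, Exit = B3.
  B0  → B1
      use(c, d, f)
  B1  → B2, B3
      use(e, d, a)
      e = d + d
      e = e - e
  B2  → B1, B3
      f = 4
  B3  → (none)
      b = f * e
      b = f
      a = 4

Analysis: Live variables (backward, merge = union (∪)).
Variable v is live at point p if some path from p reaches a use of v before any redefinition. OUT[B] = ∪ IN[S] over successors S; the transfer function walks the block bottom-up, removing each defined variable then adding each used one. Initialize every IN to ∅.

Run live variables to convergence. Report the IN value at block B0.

Answer: {a, c, d, e, f}

Derivation:
Per-block solution:
  B0:   IN={a, c, d, e, f}   OUT={a, d, e, f}
  B1:   IN={a, d, e, f}   OUT={a, d, e, f}
  B2:   IN={a, d, e}   OUT={a, d, e, f}
  B3:   IN={e, f}   OUT={}

Merge at B0: OUT[B0] = IN[B1] = {a, d, e, f}
Applying B0's transfer function to that OUT value gives IN[B0] (row B0 above).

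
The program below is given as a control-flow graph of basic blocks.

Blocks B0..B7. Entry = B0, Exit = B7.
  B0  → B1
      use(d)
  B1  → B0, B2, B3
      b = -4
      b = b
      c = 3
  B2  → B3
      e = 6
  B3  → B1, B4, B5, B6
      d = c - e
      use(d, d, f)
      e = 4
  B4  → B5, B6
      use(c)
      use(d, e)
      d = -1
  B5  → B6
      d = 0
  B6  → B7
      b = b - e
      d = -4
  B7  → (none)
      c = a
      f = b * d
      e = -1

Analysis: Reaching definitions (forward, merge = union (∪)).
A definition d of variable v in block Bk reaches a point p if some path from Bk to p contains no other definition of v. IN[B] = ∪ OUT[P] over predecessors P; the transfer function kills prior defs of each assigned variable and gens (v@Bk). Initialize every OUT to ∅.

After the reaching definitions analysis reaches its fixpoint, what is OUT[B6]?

Answer: {b@B6, c@B1, d@B6, e@B3}

Working:
Per-block solution:
  B0: | IN={b@B1, c@B1, d@B3, e@B3} | OUT={b@B1, c@B1, d@B3, e@B3}
  B1: | IN={b@B1, c@B1, d@B3, e@B3} | OUT={b@B1, c@B1, d@B3, e@B3}
  B2: | IN={b@B1, c@B1, d@B3, e@B3} | OUT={b@B1, c@B1, d@B3, e@B2}
  B3: | IN={b@B1, c@B1, d@B3, e@B2, e@B3} | OUT={b@B1, c@B1, d@B3, e@B3}
  B4: | IN={b@B1, c@B1, d@B3, e@B3} | OUT={b@B1, c@B1, d@B4, e@B3}
  B5: | IN={b@B1, c@B1, d@B3, d@B4, e@B3} | OUT={b@B1, c@B1, d@B5, e@B3}
  B6: | IN={b@B1, c@B1, d@B3, d@B4, d@B5, e@B3} | OUT={b@B6, c@B1, d@B6, e@B3}
  B7: | IN={b@B6, c@B1, d@B6, e@B3} | OUT={b@B6, c@B7, d@B6, e@B7, f@B7}

Merge at B6: IN[B6] = OUT[B3] ⊔ OUT[B4] ⊔ OUT[B5] = {b@B1, c@B1, d@B3, d@B4, d@B5, e@B3}
Applying B6's transfer function to that IN value gives OUT[B6] (row B6 above).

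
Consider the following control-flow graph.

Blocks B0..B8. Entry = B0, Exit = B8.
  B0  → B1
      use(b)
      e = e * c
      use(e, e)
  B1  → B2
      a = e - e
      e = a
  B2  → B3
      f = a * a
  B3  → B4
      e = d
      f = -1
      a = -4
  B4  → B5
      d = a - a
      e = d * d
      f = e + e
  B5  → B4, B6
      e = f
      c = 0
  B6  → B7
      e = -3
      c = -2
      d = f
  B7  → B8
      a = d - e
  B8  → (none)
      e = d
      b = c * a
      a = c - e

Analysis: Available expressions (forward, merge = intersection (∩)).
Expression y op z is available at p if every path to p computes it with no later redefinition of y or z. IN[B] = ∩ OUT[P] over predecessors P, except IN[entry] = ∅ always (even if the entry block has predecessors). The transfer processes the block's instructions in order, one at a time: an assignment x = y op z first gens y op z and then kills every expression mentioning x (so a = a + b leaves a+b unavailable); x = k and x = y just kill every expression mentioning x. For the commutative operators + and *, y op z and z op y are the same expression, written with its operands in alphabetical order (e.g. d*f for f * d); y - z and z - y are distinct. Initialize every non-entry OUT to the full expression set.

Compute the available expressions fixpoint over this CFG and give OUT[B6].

Fixpoint table:
  B0:   IN={}   OUT={}
  B1:   IN={}   OUT={}
  B2:   IN={}   OUT={a*a}
  B3:   IN={a*a}   OUT={}
  B4:   IN={}   OUT={a-a, d*d, e+e}
  B5:   IN={a-a, d*d, e+e}   OUT={a-a, d*d}
  B6:   IN={a-a, d*d}   OUT={a-a}
  B7:   IN={a-a}   OUT={d-e}
  B8:   IN={d-e}   OUT={c-e}

Merge at B6: IN[B6] = OUT[B5] = {a-a, d*d}
Applying B6's transfer function to that IN value gives OUT[B6] (row B6 above).

Answer: {a-a}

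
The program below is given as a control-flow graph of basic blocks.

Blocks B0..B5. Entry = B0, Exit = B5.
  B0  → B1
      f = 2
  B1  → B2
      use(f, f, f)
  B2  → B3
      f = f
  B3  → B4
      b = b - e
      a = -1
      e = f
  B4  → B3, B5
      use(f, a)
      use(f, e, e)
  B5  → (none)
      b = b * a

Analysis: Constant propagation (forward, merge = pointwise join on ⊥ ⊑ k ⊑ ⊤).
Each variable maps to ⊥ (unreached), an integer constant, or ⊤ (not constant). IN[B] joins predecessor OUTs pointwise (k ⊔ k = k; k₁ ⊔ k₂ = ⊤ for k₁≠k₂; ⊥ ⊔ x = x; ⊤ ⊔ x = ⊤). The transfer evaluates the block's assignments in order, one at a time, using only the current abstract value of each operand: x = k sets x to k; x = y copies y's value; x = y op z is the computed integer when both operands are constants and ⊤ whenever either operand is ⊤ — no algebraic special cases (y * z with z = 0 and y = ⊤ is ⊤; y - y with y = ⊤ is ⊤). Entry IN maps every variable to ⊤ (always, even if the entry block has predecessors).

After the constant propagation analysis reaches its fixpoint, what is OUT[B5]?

Fixpoint table:
  B0:  IN=(all ⊤)  OUT={f:2; rest ⊤}
  B1:  IN={f:2; rest ⊤}  OUT={f:2; rest ⊤}
  B2:  IN={f:2; rest ⊤}  OUT={f:2; rest ⊤}
  B3:  IN={f:2; rest ⊤}  OUT={a:-1, e:2, f:2; rest ⊤}
  B4:  IN={a:-1, e:2, f:2; rest ⊤}  OUT={a:-1, e:2, f:2; rest ⊤}
  B5:  IN={a:-1, e:2, f:2; rest ⊤}  OUT={a:-1, e:2, f:2; rest ⊤}

Merge at B5: IN[B5] = OUT[B4] = {a: -1, b: ⊤, c: ⊤, d: ⊤, e: 2, f: 2}
Applying B5's transfer function to that IN value gives OUT[B5] (row B5 above).

Answer: {a: -1, b: ⊤, c: ⊤, d: ⊤, e: 2, f: 2}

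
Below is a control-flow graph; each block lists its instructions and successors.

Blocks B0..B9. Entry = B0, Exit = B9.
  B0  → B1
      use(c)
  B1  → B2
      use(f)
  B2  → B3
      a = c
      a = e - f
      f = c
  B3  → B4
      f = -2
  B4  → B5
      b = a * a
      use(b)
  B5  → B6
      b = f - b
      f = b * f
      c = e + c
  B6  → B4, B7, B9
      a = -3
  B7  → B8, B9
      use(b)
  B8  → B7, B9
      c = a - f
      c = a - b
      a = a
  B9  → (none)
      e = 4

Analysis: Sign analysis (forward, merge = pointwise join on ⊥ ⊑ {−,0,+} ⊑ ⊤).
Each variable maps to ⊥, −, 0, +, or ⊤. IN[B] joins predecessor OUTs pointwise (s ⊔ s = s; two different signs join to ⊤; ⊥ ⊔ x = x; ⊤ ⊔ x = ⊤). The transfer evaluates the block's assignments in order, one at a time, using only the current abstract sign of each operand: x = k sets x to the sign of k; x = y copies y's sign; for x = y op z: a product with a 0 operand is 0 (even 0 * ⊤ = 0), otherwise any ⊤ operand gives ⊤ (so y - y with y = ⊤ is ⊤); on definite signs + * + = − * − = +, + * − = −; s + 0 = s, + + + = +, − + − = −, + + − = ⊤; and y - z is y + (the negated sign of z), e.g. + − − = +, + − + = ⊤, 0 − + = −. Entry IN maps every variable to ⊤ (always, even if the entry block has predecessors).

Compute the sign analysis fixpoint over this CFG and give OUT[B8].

Answer: {a: -, b: ⊤, c: ⊤, d: ⊤, e: ⊤, f: ⊤}

Derivation:
Fixpoint table:
  B0: | IN=(all ⊤) | OUT=(all ⊤)
  B1: | IN=(all ⊤) | OUT=(all ⊤)
  B2: | IN=(all ⊤) | OUT=(all ⊤)
  B3: | IN=(all ⊤) | OUT={f:-; rest ⊤}
  B4: | IN=(all ⊤) | OUT=(all ⊤)
  B5: | IN=(all ⊤) | OUT=(all ⊤)
  B6: | IN=(all ⊤) | OUT={a:-; rest ⊤}
  B7: | IN={a:-; rest ⊤} | OUT={a:-; rest ⊤}
  B8: | IN={a:-; rest ⊤} | OUT={a:-; rest ⊤}
  B9: | IN={a:-; rest ⊤} | OUT={a:-, e:+; rest ⊤}

Merge at B8: IN[B8] = OUT[B7] = {a: -, b: ⊤, c: ⊤, d: ⊤, e: ⊤, f: ⊤}
Applying B8's transfer function to that IN value gives OUT[B8] (row B8 above).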